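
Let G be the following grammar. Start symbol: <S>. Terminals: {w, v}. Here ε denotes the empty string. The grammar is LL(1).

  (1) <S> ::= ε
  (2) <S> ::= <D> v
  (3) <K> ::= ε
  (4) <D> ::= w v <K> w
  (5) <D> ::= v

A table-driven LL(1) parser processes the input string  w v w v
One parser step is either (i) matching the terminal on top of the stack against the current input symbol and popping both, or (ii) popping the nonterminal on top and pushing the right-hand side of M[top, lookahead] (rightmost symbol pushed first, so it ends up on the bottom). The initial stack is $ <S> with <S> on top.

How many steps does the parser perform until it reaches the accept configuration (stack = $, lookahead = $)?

step 1: stack=$ <S>  input=w v w v $  — expand <S> ::= <D> v
step 2: stack=$ v <D>  input=w v w v $  — expand <D> ::= w v <K> w
step 3: stack=$ v w <K> v w  input=w v w v $  — match w
step 4: stack=$ v w <K> v  input=v w v $  — match v
step 5: stack=$ v w <K>  input=w v $  — expand <K> ::= ε
step 6: stack=$ v w  input=w v $  — match w
step 7: stack=$ v  input=v $  — match v
Accept reached after 7 steps.

7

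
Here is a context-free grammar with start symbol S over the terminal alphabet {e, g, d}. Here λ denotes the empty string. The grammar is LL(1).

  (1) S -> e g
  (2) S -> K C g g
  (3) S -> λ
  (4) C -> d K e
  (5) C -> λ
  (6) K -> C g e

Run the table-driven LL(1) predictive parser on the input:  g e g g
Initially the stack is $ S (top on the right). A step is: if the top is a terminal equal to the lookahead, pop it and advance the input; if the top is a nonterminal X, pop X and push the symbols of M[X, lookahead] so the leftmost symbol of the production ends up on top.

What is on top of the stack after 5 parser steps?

     Stack          Input      Action
  1  $ S            g e g g $  expand S -> K C g g
  2  $ g g C K      g e g g $  expand K -> C g e
  3  $ g g C e g C  g e g g $  expand C -> λ
  4  $ g g C e g    g e g g $  match g
  5  $ g g C e      e g g $    match e
Stack after step 5: $ g g C (top = C).

C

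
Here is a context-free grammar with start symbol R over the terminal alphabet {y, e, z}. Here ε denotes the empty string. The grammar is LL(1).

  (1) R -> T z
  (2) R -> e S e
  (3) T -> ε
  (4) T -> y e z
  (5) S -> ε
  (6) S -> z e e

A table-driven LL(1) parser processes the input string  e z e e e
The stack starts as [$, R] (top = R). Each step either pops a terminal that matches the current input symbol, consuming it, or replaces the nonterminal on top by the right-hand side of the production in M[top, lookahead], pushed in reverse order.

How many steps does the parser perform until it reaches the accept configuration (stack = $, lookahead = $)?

7

step 1: stack=$ R  input=e z e e e $  — expand R -> e S e
step 2: stack=$ e S e  input=e z e e e $  — match e
step 3: stack=$ e S  input=z e e e $  — expand S -> z e e
step 4: stack=$ e e e z  input=z e e e $  — match z
step 5: stack=$ e e e  input=e e e $  — match e
step 6: stack=$ e e  input=e e $  — match e
step 7: stack=$ e  input=e $  — match e
Accept reached after 7 steps.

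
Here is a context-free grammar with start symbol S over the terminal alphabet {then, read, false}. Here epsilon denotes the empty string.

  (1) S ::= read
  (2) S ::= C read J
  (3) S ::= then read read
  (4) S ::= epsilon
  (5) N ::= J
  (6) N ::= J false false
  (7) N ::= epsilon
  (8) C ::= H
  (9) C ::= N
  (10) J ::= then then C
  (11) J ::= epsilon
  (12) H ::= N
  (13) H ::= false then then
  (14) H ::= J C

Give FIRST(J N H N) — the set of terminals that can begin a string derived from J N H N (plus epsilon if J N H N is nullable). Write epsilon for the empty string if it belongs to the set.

FIRST(J): from J::=then then C we get {then}; from J::=epsilon we get {epsilon}. So FIRST(J) = {epsilon, then}.
FIRST(N): from N::=J we get {epsilon, then}; from N::=J false false we get {false, then}; from N::=epsilon we get {epsilon}. So FIRST(N) = {epsilon, false, then}.
FIRST(S): from S::=read we get {read}; from S::=C read J we get {false, read, then}; from S::=then read read we get {then}; from S::=epsilon we get {epsilon}. So FIRST(S) = {epsilon, false, read, then}.
FIRST(C): from C::=H we get {epsilon, false, then}; from C::=N we get {epsilon, false, then}. So FIRST(C) = {epsilon, false, then}.
FIRST(H): from H::=N we get {epsilon, false, then}; from H::=false then then we get {false}; from H::=J C we get {epsilon, false, then}. So FIRST(H) = {epsilon, false, then}.
FIRST(J N H N): take FIRST of each symbol in turn, carrying on past any symbol whose FIRST contains epsilon; result {epsilon, false, then}.

{epsilon, false, then}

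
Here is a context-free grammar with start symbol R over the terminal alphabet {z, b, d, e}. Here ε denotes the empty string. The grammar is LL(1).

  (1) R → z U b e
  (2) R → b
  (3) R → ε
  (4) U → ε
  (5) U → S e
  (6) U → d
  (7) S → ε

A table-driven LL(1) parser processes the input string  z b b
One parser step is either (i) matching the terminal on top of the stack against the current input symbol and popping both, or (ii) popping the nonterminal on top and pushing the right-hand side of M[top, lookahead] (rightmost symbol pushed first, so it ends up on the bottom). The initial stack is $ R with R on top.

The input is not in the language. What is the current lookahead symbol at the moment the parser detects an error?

b

step 1: stack=$ R  input=z b b $  — expand R → z U b e
step 2: stack=$ e b U z  input=z b b $  — match z
step 3: stack=$ e b U  input=b b $  — expand U → ε
step 4: stack=$ e b  input=b b $  — match b
step 5: stack=$ e  input=b $  — error: top is terminal e but lookahead is b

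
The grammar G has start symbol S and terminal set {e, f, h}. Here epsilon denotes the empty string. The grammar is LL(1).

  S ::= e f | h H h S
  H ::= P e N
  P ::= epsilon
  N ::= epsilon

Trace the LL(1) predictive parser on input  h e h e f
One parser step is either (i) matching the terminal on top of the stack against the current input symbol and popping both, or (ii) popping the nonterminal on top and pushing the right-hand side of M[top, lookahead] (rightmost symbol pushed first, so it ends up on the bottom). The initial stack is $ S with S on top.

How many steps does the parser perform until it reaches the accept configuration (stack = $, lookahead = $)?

      Stack        Input        Action
   1  $ S          h e h e f $  expand S ::= h H h S
   2  $ S h H h    h e h e f $  match h
   3  $ S h H      e h e f $    expand H ::= P e N
   4  $ S h N e P  e h e f $    expand P ::= epsilon
   5  $ S h N e    e h e f $    match e
   6  $ S h N      h e f $      expand N ::= epsilon
   7  $ S h        h e f $      match h
   8  $ S          e f $        expand S ::= e f
   9  $ f e        e f $        match e
  10  $ f          f $          match f
Accept reached after 10 steps.

10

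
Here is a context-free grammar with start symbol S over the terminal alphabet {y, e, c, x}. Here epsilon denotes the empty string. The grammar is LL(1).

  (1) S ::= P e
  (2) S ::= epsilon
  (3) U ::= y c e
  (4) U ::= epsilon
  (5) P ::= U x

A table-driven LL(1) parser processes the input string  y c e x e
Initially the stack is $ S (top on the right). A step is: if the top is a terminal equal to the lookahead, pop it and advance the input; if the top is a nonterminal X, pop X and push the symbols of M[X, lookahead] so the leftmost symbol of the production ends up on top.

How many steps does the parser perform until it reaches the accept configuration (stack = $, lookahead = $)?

     Stack        Input        Action
  1  $ S          y c e x e $  expand S ::= P e
  2  $ e P        y c e x e $  expand P ::= U x
  3  $ e x U      y c e x e $  expand U ::= y c e
  4  $ e x e c y  y c e x e $  match y
  5  $ e x e c    c e x e $    match c
  6  $ e x e      e x e $      match e
  7  $ e x        x e $        match x
  8  $ e          e $          match e
Accept reached after 8 steps.

8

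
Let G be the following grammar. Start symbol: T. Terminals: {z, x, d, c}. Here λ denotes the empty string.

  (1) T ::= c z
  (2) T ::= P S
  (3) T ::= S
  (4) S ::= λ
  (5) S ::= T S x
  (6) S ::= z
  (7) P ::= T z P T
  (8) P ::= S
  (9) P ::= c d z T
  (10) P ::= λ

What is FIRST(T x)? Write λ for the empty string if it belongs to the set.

FIRST(T) = {λ, c, x, z}  (via P S, S)
FIRST(S) = {λ, c, x, z}  (via T S x)
FIRST(P) = {λ, c, x, z}  (via T z P T, S)
FIRST(T x): take FIRST of each symbol in turn, carrying on past any symbol whose FIRST contains λ; result {c, x, z}.

{c, x, z}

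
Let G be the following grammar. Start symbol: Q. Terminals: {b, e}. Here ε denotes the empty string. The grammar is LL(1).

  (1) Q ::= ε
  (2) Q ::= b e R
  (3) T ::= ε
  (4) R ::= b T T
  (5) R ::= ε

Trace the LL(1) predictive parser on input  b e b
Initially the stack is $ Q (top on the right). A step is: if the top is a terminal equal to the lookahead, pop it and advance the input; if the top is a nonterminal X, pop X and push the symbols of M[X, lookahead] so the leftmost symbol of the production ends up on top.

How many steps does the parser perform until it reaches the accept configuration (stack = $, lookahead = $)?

     Stack    Input    Action
  1  $ Q      b e b $  expand Q ::= b e R
  2  $ R e b  b e b $  match b
  3  $ R e    e b $    match e
  4  $ R      b $      expand R ::= b T T
  5  $ T T b  b $      match b
  6  $ T T    $        expand T ::= ε
  7  $ T      $        expand T ::= ε
Accept reached after 7 steps.

7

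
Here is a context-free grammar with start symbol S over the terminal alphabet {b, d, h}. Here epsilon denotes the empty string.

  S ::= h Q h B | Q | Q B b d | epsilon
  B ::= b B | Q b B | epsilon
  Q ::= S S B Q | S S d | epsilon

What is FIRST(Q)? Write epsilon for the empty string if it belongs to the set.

FIRST(S): from S::=h Q h B we get {h}; from S::=Q we get {epsilon, b, d, h}; from S::=Q B b d we get {b, d, h}; from S::=epsilon we get {epsilon}. So FIRST(S) = {epsilon, b, d, h}.
FIRST(B): from B::=b B we get {b}; from B::=Q b B we get {b, d, h}; from B::=epsilon we get {epsilon}. So FIRST(B) = {epsilon, b, d, h}.
FIRST(Q): from Q::=S S B Q we get {epsilon, b, d, h}; from Q::=S S d we get {b, d, h}; from Q::=epsilon we get {epsilon}. So FIRST(Q) = {epsilon, b, d, h}.

{epsilon, b, d, h}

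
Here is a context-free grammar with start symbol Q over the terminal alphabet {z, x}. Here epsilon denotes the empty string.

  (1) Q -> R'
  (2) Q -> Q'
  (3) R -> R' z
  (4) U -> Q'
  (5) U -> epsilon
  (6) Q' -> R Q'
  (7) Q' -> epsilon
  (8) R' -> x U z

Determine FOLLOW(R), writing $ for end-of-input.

FIRST(R') = {x}
FIRST(R) = {x}  (via R' z)
FIRST(Q') = {epsilon, x}  (via R Q')
FIRST(Q) = {epsilon, x}  (via R', Q')
FIRST(U) = {epsilon, x}  (via Q')
FOLLOW(Q) includes $ since Q is the start symbol.
FOLLOW(Q): Q appears on no right-hand side. Thus FOLLOW(Q) = {$}.
FOLLOW(U): in R'->x U z, U is followed by z with FIRST {z}. Thus FOLLOW(U) = {z}.
FOLLOW(Q'): in Q->Q', the suffix after Q' is empty, so FOLLOW(Q') ⊇ FOLLOW(Q) = {$}; in U->Q', the suffix after Q' is empty, so FOLLOW(Q') ⊇ FOLLOW(U) = {z}; in Q'->R Q', the suffix after Q' is empty (adds nothing new). Thus FOLLOW(Q') = {$, z}.
FOLLOW(R): in Q'->R Q', R is followed by Q' with FIRST {epsilon, x}; in Q'->R Q', the suffix after R is nullable, so FOLLOW(R) ⊇ FOLLOW(Q') = {$, z}. Thus FOLLOW(R) = {$, x, z}.
FOLLOW(R'): in Q->R', the suffix after R' is empty, so FOLLOW(R') ⊇ FOLLOW(Q) = {$}; in R->R' z, R' is followed by z with FIRST {z}. Thus FOLLOW(R') = {$, z}.

{$, x, z}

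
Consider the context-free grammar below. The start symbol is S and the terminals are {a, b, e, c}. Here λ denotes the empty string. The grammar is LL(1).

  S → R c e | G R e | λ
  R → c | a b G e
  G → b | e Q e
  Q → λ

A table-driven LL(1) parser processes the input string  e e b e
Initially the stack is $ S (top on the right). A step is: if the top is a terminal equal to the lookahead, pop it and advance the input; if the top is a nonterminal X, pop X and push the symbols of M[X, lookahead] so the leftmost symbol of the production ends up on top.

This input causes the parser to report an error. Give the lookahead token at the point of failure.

b

     Stack        Input      Action
  1  $ S          e e b e $  expand S → G R e
  2  $ e R G      e e b e $  expand G → e Q e
  3  $ e R e Q e  e e b e $  match e
  4  $ e R e Q    e b e $    expand Q → λ
  5  $ e R e      e b e $    match e
  6  $ e R        b e $      error: M[R, b] is empty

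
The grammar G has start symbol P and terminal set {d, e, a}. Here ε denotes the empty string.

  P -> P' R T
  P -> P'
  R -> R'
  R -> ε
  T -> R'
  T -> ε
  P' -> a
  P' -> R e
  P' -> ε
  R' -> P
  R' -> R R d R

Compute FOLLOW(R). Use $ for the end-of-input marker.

{$, a, d, e}

FIRST(P) = {ε, a, d, e}  (via P' R T, P')
FIRST(R) = {ε, a, d, e}  (via R')
FIRST(P') = {ε, a, d, e}  (via R e)
FIRST(R') = {ε, a, d, e}  (via P, R R d R)
FIRST(T) = {ε, a, d, e}  (via R')
FOLLOW(P) includes $ since P is the start symbol.
FOLLOW(P): in R'->P, the suffix after P is empty, so FOLLOW(P) ⊇ FOLLOW(R') = {$, a, d, e}. Thus FOLLOW(P) = {$, a, d, e}.
FOLLOW(T): in P->P' R T, the suffix after T is empty, so FOLLOW(T) ⊇ FOLLOW(P) = {$, a, d, e}. Thus FOLLOW(T) = {$, a, d, e}.
FOLLOW(P'): in P->P' R T, P' is followed by R T with FIRST {ε, a, d, e}; in P->P' R T, the suffix after P' is nullable, so FOLLOW(P') ⊇ FOLLOW(P) = {$, a, d, e}; in P->P', the suffix after P' is empty, so FOLLOW(P') ⊇ FOLLOW(P) = {$, a, d, e}. Thus FOLLOW(P') = {$, a, d, e}.
FOLLOW(R): in P->P' R T, R is followed by T with FIRST {ε, a, d, e}; in P->P' R T, the suffix after R is nullable, so FOLLOW(R) ⊇ FOLLOW(P) = {$, a, d, e}; in P'->R e, R is followed by e with FIRST {e}; in R'->R R d R (occurrence 1), R is followed by R d R with FIRST {a, d, e}; in R'->R R d R (occurrence 2), R is followed by d R with FIRST {d}; in R'->R R d R (occurrence 3), the suffix after R is empty, so FOLLOW(R) ⊇ FOLLOW(R') = {$, a, d, e}. Thus FOLLOW(R) = {$, a, d, e}.
FOLLOW(R'): in R->R', the suffix after R' is empty, so FOLLOW(R') ⊇ FOLLOW(R) = {$, a, d, e}; in T->R', the suffix after R' is empty, so FOLLOW(R') ⊇ FOLLOW(T) = {$, a, d, e}. Thus FOLLOW(R') = {$, a, d, e}.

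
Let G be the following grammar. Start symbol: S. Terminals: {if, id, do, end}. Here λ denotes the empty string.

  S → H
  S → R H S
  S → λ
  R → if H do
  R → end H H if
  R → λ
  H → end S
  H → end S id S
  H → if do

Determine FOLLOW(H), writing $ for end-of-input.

{$, do, end, id, if}

FIRST(R): from R→if H do we get {if}; from R→end H H if we get {end}; from R→λ we get {λ}. So FIRST(R) = {λ, end, if}.
FIRST(H): from H→end S we get {end}; from H→end S id S we get {end}; from H→if do we get {if}. So FIRST(H) = {end, if}.
FIRST(S): from S→H we get {end, if}; from S→R H S we get {end, if}; from S→λ we get {λ}. So FIRST(S) = {λ, end, if}.
FOLLOW(S) includes $ since S is the start symbol.
FOLLOW(R): in S→R H S, R is followed by H S with FIRST {end, if}. Thus FOLLOW(R) = {end, if}.
FOLLOW(S): in S→R H S, the suffix after S is empty (adds nothing new); in H→end S, the suffix after S is empty, so FOLLOW(S) ⊇ FOLLOW(H) = {$, do, end, id, if}; in H→end S id S (occurrence 1), S is followed by id S with FIRST {id}; in H→end S id S (occurrence 2), the suffix after S is empty, so FOLLOW(S) ⊇ FOLLOW(H) = {$, do, end, id, if}. Thus FOLLOW(S) = {$, do, end, id, if}.
FOLLOW(H): in S→H, the suffix after H is empty, so FOLLOW(H) ⊇ FOLLOW(S) = {$, do, end, id, if}; in S→R H S, H is followed by S with FIRST {λ, end, if}; in S→R H S, the suffix after H is nullable, so FOLLOW(H) ⊇ FOLLOW(S) = {$, do, end, id, if}; in R→if H do, H is followed by do with FIRST {do}; in R→end H H if (occurrence 1), H is followed by H if with FIRST {end, if}; in R→end H H if (occurrence 2), H is followed by if with FIRST {if}. Thus FOLLOW(H) = {$, do, end, id, if}.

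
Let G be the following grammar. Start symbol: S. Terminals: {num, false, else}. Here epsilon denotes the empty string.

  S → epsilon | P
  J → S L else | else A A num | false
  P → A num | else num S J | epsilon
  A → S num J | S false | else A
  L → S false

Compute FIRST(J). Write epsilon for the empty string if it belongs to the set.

FIRST(S) = {epsilon, else, false, num}  (via P)
FIRST(A) = {else, false, num}  (via S num J, S false)
FIRST(L) = {else, false, num}  (via S false)
FIRST(J) = {else, false, num}  (via S L else)
FIRST(P) = {epsilon, else, false, num}  (via A num)

{else, false, num}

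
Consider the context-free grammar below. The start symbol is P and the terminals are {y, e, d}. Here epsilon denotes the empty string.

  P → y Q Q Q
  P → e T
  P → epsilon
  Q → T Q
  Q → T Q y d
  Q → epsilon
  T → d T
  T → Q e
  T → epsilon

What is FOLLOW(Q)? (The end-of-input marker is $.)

FIRST(P) = {epsilon, e, y}
FIRST(Q) = {epsilon, d, e, y}  (via T Q, T Q y d)
FIRST(T) = {epsilon, d, e, y}  (via Q e)
FOLLOW(P) includes $ since P is the start symbol.
FOLLOW(P): P appears on no right-hand side. Thus FOLLOW(P) = {$}.
FOLLOW(Q): in P→y Q Q Q (occurrence 1), Q is followed by Q Q with FIRST {epsilon, d, e, y}; in P→y Q Q Q (occurrence 1), the suffix after Q is nullable, so FOLLOW(Q) ⊇ FOLLOW(P) = {$}; in P→y Q Q Q (occurrence 2), Q is followed by Q with FIRST {epsilon, d, e, y}; in P→y Q Q Q (occurrence 2), the suffix after Q is nullable, so FOLLOW(Q) ⊇ FOLLOW(P) = {$}; in P→y Q Q Q (occurrence 3), the suffix after Q is empty, so FOLLOW(Q) ⊇ FOLLOW(P) = {$}; in Q→T Q, the suffix after Q is empty (adds nothing new); in Q→T Q y d, Q is followed by y d with FIRST {y}; in T→Q e, Q is followed by e with FIRST {e}. Thus FOLLOW(Q) = {$, d, e, y}.
FOLLOW(T): in P→e T, the suffix after T is empty, so FOLLOW(T) ⊇ FOLLOW(P) = {$}; in Q→T Q, T is followed by Q with FIRST {epsilon, d, e, y}; in Q→T Q, the suffix after T is nullable, so FOLLOW(T) ⊇ FOLLOW(Q) = {$, d, e, y}; in Q→T Q y d, T is followed by Q y d with FIRST {d, e, y}; in T→d T, the suffix after T is empty (adds nothing new). Thus FOLLOW(T) = {$, d, e, y}.

{$, d, e, y}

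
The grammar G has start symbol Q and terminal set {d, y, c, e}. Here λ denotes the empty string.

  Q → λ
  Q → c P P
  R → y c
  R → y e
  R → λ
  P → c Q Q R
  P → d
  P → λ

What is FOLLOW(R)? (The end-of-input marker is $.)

FIRST(Q) = {λ, c}
FIRST(R) = {λ, y}
FIRST(P) = {λ, c, d}
FOLLOW(Q) includes $ since Q is the start symbol.
FOLLOW(Q): in P→c Q Q R (occurrence 1), Q is followed by Q R with FIRST {λ, c, y}; in P→c Q Q R (occurrence 1), the suffix after Q is nullable, so FOLLOW(Q) ⊇ FOLLOW(P) = {$, c, d, y}; in P→c Q Q R (occurrence 2), Q is followed by R with FIRST {λ, y}; in P→c Q Q R (occurrence 2), the suffix after Q is nullable, so FOLLOW(Q) ⊇ FOLLOW(P) = {$, c, d, y}. Thus FOLLOW(Q) = {$, c, d, y}.
FOLLOW(P): in Q→c P P (occurrence 1), P is followed by P with FIRST {λ, c, d}; in Q→c P P (occurrence 1), the suffix after P is nullable, so FOLLOW(P) ⊇ FOLLOW(Q) = {$, c, d, y}; in Q→c P P (occurrence 2), the suffix after P is empty, so FOLLOW(P) ⊇ FOLLOW(Q) = {$, c, d, y}. Thus FOLLOW(P) = {$, c, d, y}.
FOLLOW(R): in P→c Q Q R, the suffix after R is empty, so FOLLOW(R) ⊇ FOLLOW(P) = {$, c, d, y}. Thus FOLLOW(R) = {$, c, d, y}.

{$, c, d, y}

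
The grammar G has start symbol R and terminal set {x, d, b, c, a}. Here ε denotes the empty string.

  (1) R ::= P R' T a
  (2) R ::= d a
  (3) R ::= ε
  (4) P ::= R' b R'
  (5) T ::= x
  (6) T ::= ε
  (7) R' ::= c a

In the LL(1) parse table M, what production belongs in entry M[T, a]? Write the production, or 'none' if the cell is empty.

T ::= ε

FIRST(T) = {ε, x}
FIRST(R') = {c}
FIRST(P) = {c}  (via R' b R')
FIRST(R) = {ε, c, d}  (via P R' T a)
FOLLOW(R) includes $ since R is the start symbol.
FOLLOW(T): in R::=P R' T a, T is followed by a with FIRST {a}. Thus FOLLOW(T) = {a}.
For T ::= x: FIRST(x) = {x}, so it goes in M[T, t] for t ∈ {x}.
For T ::= ε: FIRST(ε) = {ε}, so it goes in M[T, t] for t ∈ {}; since ε ∈ FIRST, also for every t ∈ FOLLOW(T) = {a}.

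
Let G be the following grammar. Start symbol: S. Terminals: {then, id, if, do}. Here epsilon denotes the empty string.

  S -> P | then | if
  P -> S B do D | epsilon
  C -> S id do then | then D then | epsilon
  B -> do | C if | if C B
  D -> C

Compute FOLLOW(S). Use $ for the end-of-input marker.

FIRST(S): from S->P we get {epsilon, do, id, if, then}; from S->then we get {then}; from S->if we get {if}. So FIRST(S) = {epsilon, do, id, if, then}.
FIRST(C): from C->S id do then we get {do, id, if, then}; from C->then D then we get {then}; from C->epsilon we get {epsilon}. So FIRST(C) = {epsilon, do, id, if, then}.
FIRST(B): from B->do we get {do}; from B->C if we get {do, id, if, then}; from B->if C B we get {if}. So FIRST(B) = {do, id, if, then}.
FIRST(D): from D->C we get {epsilon, do, id, if, then}. So FIRST(D) = {epsilon, do, id, if, then}.
FIRST(P): from P->S B do D we get {do, id, if, then}; from P->epsilon we get {epsilon}. So FIRST(P) = {epsilon, do, id, if, then}.
FOLLOW(S) includes $ since S is the start symbol.
FOLLOW(S): in P->S B do D, S is followed by B do D with FIRST {do, id, if, then}; in C->S id do then, S is followed by id do then with FIRST {id}. Thus FOLLOW(S) = {$, do, id, if, then}.
FOLLOW(P): in S->P, the suffix after P is empty, so FOLLOW(P) ⊇ FOLLOW(S) = {$, do, id, if, then}. Thus FOLLOW(P) = {$, do, id, if, then}.
FOLLOW(B): in P->S B do D, B is followed by do D with FIRST {do}; in B->if C B, the suffix after B is empty (adds nothing new). Thus FOLLOW(B) = {do}.
FOLLOW(D): in P->S B do D, the suffix after D is empty, so FOLLOW(D) ⊇ FOLLOW(P) = {$, do, id, if, then}; in C->then D then, D is followed by then with FIRST {then}. Thus FOLLOW(D) = {$, do, id, if, then}.
FOLLOW(C): in B->C if, C is followed by if with FIRST {if}; in B->if C B, C is followed by B with FIRST {do, id, if, then}; in D->C, the suffix after C is empty, so FOLLOW(C) ⊇ FOLLOW(D) = {$, do, id, if, then}. Thus FOLLOW(C) = {$, do, id, if, then}.

{$, do, id, if, then}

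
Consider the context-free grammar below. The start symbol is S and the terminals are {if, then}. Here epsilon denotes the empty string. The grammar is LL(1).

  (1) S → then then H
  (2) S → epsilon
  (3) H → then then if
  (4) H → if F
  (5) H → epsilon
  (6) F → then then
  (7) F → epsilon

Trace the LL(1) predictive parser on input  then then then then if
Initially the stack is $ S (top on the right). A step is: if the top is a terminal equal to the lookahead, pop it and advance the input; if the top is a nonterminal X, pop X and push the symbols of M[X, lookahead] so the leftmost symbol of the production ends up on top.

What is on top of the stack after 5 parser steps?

step 1: stack=$ S  input=then then then then if $  — expand S → then then H
step 2: stack=$ H then then  input=then then then then if $  — match then
step 3: stack=$ H then  input=then then then if $  — match then
step 4: stack=$ H  input=then then if $  — expand H → then then if
step 5: stack=$ if then then  input=then then if $  — match then
Stack after step 5: $ if then (top = then).

then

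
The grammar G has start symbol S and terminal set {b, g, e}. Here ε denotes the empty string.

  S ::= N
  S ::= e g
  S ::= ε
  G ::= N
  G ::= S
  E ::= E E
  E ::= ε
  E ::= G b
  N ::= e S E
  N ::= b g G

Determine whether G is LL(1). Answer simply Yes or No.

FIRST(S) = {ε, b, e}
FIRST(G) = {ε, b, e}
FIRST(E) = {ε, b, e}
FIRST(N) = {b, e}
FOLLOW(S) = {$, b, e}
FOLLOW(G) = {$, b, e}
FOLLOW(E) = {$, b, e}
FOLLOW(N) = {$, b, e}
Cell M[E, $] receives both E ::= E E and E ::= ε — the grammar is not LL(1).

No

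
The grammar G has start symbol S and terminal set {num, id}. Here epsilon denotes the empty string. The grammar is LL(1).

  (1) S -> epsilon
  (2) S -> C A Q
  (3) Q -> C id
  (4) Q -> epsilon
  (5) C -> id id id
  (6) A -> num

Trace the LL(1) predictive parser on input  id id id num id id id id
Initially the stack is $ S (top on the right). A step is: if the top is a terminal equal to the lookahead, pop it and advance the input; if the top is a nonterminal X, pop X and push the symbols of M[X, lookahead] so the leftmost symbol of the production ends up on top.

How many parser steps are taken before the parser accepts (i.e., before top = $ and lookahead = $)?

13

      Stack           Input                       Action
   1  $ S             id id id num id id id id $  expand S -> C A Q
   2  $ Q A C         id id id num id id id id $  expand C -> id id id
   3  $ Q A id id id  id id id num id id id id $  match id
   4  $ Q A id id     id id num id id id id $     match id
   5  $ Q A id        id num id id id id $        match id
   6  $ Q A           num id id id id $           expand A -> num
   7  $ Q num         num id id id id $           match num
   8  $ Q             id id id id $               expand Q -> C id
   9  $ id C          id id id id $               expand C -> id id id
  10  $ id id id id   id id id id $               match id
  11  $ id id id      id id id $                  match id
  12  $ id id         id id $                     match id
  13  $ id            id $                        match id
Accept reached after 13 steps.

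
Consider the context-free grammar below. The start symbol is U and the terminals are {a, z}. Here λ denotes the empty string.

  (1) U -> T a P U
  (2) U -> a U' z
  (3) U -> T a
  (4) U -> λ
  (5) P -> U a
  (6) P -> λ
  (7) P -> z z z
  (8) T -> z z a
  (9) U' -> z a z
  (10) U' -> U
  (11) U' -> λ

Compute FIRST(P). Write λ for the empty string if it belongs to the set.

FIRST(T): from T->z z a we get {z}. So FIRST(T) = {z}.
FIRST(U): from U->T a P U we get {z}; from U->a U' z we get {a}; from U->T a we get {z}; from U->λ we get {λ}. So FIRST(U) = {λ, a, z}.
FIRST(P): from P->U a we get {a, z}; from P->λ we get {λ}; from P->z z z we get {z}. So FIRST(P) = {λ, a, z}.
FIRST(U'): from U'->z a z we get {z}; from U'->U we get {λ, a, z}; from U'->λ we get {λ}. So FIRST(U') = {λ, a, z}.

{λ, a, z}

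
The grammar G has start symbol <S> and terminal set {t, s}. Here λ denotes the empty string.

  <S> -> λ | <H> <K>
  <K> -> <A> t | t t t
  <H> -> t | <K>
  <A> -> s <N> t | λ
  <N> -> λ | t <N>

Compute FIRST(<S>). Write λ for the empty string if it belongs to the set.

FIRST(<A>) = {λ, s}
FIRST(<N>) = {λ, t}
FIRST(<K>) = {s, t}  (via <A> t)
FIRST(<H>) = {s, t}  (via <K>)
FIRST(<S>) = {λ, s, t}  (via <H> <K>)

{λ, s, t}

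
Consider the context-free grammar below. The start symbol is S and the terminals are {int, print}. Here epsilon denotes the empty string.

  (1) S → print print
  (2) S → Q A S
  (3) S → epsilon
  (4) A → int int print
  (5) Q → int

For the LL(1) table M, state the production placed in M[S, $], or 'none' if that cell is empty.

S → epsilon

FIRST(A) = {int}
FIRST(Q) = {int}
FIRST(S) = {epsilon, int, print}  (via Q A S)
FOLLOW(S) includes $ since S is the start symbol.
FOLLOW(S): in S→Q A S, the suffix after S is empty (adds nothing new). Thus FOLLOW(S) = {$}.
For S → print print: FIRST(print print) = {print}, so it goes in M[S, t] for t ∈ {print}.
For S → Q A S: FIRST(Q A S) = {int}, so it goes in M[S, t] for t ∈ {int}.
For S → epsilon: FIRST(epsilon) = {epsilon}, so it goes in M[S, t] for t ∈ {}; since epsilon ∈ FIRST, also for every t ∈ FOLLOW(S) = {$}.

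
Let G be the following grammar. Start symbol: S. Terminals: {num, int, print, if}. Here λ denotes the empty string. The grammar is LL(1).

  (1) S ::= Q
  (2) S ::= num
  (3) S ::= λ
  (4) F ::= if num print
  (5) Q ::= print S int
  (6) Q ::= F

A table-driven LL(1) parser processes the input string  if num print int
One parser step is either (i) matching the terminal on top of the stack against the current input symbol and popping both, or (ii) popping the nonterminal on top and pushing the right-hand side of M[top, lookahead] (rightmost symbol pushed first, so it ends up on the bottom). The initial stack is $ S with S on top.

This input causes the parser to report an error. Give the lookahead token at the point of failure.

int

     Stack           Input               Action
  1  $ S             if num print int $  expand S ::= Q
  2  $ Q             if num print int $  expand Q ::= F
  3  $ F             if num print int $  expand F ::= if num print
  4  $ print num if  if num print int $  match if
  5  $ print num     num print int $     match num
  6  $ print         print int $         match print
  7  $               int $               error: stack empty but input remains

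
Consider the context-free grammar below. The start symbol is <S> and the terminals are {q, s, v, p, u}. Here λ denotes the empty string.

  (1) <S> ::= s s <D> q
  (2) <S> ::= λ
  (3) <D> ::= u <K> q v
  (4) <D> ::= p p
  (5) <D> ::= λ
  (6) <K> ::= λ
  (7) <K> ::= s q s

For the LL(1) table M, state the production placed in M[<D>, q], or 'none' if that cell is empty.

<D> ::= λ

FIRST(<S>) = {λ, s}
FIRST(<D>) = {λ, p, u}
FIRST(<K>) = {λ, s}
FOLLOW(<S>) includes $ since <S> is the start symbol.
FOLLOW(<D>): in <S>::=s s <D> q, <D> is followed by q with FIRST {q}. Thus FOLLOW(<D>) = {q}.
For <D> ::= u <K> q v: FIRST(u <K> q v) = {u}, so it goes in M[<D>, t] for t ∈ {u}.
For <D> ::= p p: FIRST(p p) = {p}, so it goes in M[<D>, t] for t ∈ {p}.
For <D> ::= λ: FIRST(λ) = {λ}, so it goes in M[<D>, t] for t ∈ {}; since λ ∈ FIRST, also for every t ∈ FOLLOW(<D>) = {q}.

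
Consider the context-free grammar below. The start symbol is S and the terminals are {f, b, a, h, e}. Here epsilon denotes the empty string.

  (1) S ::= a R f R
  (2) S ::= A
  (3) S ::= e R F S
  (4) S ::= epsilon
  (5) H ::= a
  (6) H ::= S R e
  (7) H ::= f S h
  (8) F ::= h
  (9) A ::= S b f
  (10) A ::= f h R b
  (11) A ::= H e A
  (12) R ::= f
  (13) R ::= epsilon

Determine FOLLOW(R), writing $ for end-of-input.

{$, b, e, f, h}

FIRST(F): from F::=h we get {h}. So FIRST(F) = {h}.
FIRST(R): from R::=f we get {f}; from R::=epsilon we get {epsilon}. So FIRST(R) = {epsilon, f}.
FIRST(S): from S::=a R f R we get {a}; from S::=A we get {a, b, e, f}; from S::=e R F S we get {e}; from S::=epsilon we get {epsilon}. So FIRST(S) = {epsilon, a, b, e, f}.
FIRST(H): from H::=a we get {a}; from H::=S R e we get {a, b, e, f}; from H::=f S h we get {f}. So FIRST(H) = {a, b, e, f}.
FIRST(A): from A::=S b f we get {a, b, e, f}; from A::=f h R b we get {f}; from A::=H e A we get {a, b, e, f}. So FIRST(A) = {a, b, e, f}.
FOLLOW(S) includes $ since S is the start symbol.
FOLLOW(S): in S::=e R F S, the suffix after S is empty (adds nothing new); in H::=S R e, S is followed by R e with FIRST {e, f}; in H::=f S h, S is followed by h with FIRST {h}; in A::=S b f, S is followed by b f with FIRST {b}. Thus FOLLOW(S) = {$, b, e, f, h}.
FOLLOW(H): in A::=H e A, H is followed by e A with FIRST {e}. Thus FOLLOW(H) = {e}.
FOLLOW(F): in S::=e R F S, F is followed by S with FIRST {epsilon, a, b, e, f}; in S::=e R F S, the suffix after F is nullable, so FOLLOW(F) ⊇ FOLLOW(S) = {$, b, e, f, h}. Thus FOLLOW(F) = {$, a, b, e, f, h}.
FOLLOW(A): in S::=A, the suffix after A is empty, so FOLLOW(A) ⊇ FOLLOW(S) = {$, b, e, f, h}; in A::=H e A, the suffix after A is empty (adds nothing new). Thus FOLLOW(A) = {$, b, e, f, h}.
FOLLOW(R): in S::=a R f R (occurrence 1), R is followed by f R with FIRST {f}; in S::=a R f R (occurrence 2), the suffix after R is empty, so FOLLOW(R) ⊇ FOLLOW(S) = {$, b, e, f, h}; in S::=e R F S, R is followed by F S with FIRST {h}; in H::=S R e, R is followed by e with FIRST {e}; in A::=f h R b, R is followed by b with FIRST {b}. Thus FOLLOW(R) = {$, b, e, f, h}.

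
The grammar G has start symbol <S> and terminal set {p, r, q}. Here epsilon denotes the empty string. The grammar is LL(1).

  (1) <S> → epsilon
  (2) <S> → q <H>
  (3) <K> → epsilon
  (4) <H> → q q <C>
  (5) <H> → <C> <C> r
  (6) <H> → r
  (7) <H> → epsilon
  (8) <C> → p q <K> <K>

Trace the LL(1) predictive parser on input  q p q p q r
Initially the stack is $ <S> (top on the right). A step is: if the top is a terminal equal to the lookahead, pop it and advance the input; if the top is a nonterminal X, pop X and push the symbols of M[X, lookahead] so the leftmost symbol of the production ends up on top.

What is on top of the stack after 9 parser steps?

p

step 1: stack=$ <S>  input=q p q p q r $  — expand <S> → q <H>
step 2: stack=$ <H> q  input=q p q p q r $  — match q
step 3: stack=$ <H>  input=p q p q r $  — expand <H> → <C> <C> r
step 4: stack=$ r <C> <C>  input=p q p q r $  — expand <C> → p q <K> <K>
step 5: stack=$ r <C> <K> <K> q p  input=p q p q r $  — match p
step 6: stack=$ r <C> <K> <K> q  input=q p q r $  — match q
step 7: stack=$ r <C> <K> <K>  input=p q r $  — expand <K> → epsilon
step 8: stack=$ r <C> <K>  input=p q r $  — expand <K> → epsilon
step 9: stack=$ r <C>  input=p q r $  — expand <C> → p q <K> <K>
Stack after step 9: $ r <K> <K> q p (top = p).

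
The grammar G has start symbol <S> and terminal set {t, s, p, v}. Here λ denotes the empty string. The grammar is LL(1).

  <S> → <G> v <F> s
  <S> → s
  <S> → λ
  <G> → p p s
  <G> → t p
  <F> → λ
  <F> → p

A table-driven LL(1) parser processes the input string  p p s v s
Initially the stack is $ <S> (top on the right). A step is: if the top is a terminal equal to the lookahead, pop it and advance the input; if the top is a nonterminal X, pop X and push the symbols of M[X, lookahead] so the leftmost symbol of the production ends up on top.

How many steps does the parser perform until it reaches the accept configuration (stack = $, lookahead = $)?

8

     Stack            Input        Action
  1  $ <S>            p p s v s $  expand <S> → <G> v <F> s
  2  $ s <F> v <G>    p p s v s $  expand <G> → p p s
  3  $ s <F> v s p p  p p s v s $  match p
  4  $ s <F> v s p    p s v s $    match p
  5  $ s <F> v s      s v s $      match s
  6  $ s <F> v        v s $        match v
  7  $ s <F>          s $          expand <F> → λ
  8  $ s              s $          match s
Accept reached after 8 steps.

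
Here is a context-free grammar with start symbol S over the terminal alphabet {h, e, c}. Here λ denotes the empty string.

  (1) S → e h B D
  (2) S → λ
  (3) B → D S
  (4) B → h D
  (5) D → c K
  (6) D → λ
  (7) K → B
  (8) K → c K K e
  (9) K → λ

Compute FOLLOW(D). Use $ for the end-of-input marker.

FIRST(S) = {λ, e}
FIRST(D) = {λ, c}
FIRST(B) = {λ, c, e, h}  (via D S)
FIRST(K) = {λ, c, e, h}  (via B)
FOLLOW(S) includes $ since S is the start symbol.
FOLLOW(S): in B→D S, the suffix after S is empty, so FOLLOW(S) ⊇ FOLLOW(B) = {$, c, e, h}. Thus FOLLOW(S) = {$, c, e, h}.
FOLLOW(B): in S→e h B D, B is followed by D with FIRST {λ, c}; in S→e h B D, the suffix after B is nullable, so FOLLOW(B) ⊇ FOLLOW(S) = {$, c, e, h}; in K→B, the suffix after B is empty, so FOLLOW(B) ⊇ FOLLOW(K) = {$, c, e, h}. Thus FOLLOW(B) = {$, c, e, h}.
FOLLOW(D): in S→e h B D, the suffix after D is empty, so FOLLOW(D) ⊇ FOLLOW(S) = {$, c, e, h}; in B→D S, D is followed by S with FIRST {λ, e}; in B→D S, the suffix after D is nullable, so FOLLOW(D) ⊇ FOLLOW(B) = {$, c, e, h}; in B→h D, the suffix after D is empty, so FOLLOW(D) ⊇ FOLLOW(B) = {$, c, e, h}. Thus FOLLOW(D) = {$, c, e, h}.
FOLLOW(K): in D→c K, the suffix after K is empty, so FOLLOW(K) ⊇ FOLLOW(D) = {$, c, e, h}; in K→c K K e (occurrence 1), K is followed by K e with FIRST {c, e, h}; in K→c K K e (occurrence 2), K is followed by e with FIRST {e}. Thus FOLLOW(K) = {$, c, e, h}.

{$, c, e, h}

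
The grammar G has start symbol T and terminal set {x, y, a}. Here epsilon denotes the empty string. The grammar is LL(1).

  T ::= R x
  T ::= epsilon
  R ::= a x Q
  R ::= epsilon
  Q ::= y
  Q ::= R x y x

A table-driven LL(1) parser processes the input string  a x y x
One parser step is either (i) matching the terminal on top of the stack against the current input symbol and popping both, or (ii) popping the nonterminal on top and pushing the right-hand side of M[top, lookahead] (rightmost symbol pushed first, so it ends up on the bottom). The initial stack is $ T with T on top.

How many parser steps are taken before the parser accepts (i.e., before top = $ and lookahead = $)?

step 1: stack=$ T  input=a x y x $  — expand T ::= R x
step 2: stack=$ x R  input=a x y x $  — expand R ::= a x Q
step 3: stack=$ x Q x a  input=a x y x $  — match a
step 4: stack=$ x Q x  input=x y x $  — match x
step 5: stack=$ x Q  input=y x $  — expand Q ::= y
step 6: stack=$ x y  input=y x $  — match y
step 7: stack=$ x  input=x $  — match x
Accept reached after 7 steps.

7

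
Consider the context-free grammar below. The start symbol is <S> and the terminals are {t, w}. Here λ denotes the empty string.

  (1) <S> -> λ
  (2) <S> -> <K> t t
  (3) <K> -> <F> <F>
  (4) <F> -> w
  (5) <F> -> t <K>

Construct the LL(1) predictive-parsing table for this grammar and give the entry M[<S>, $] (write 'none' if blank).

<S> -> λ

FIRST(<F>): from <F>->w we get {w}; from <F>->t <K> we get {t}. So FIRST(<F>) = {t, w}.
FIRST(<K>): from <K>-><F> <F> we get {t, w}. So FIRST(<K>) = {t, w}.
FIRST(<S>): from <S>->λ we get {λ}; from <S>-><K> t t we get {t, w}. So FIRST(<S>) = {λ, t, w}.
FOLLOW(<S>) includes $ since <S> is the start symbol.
FOLLOW(<S>): <S> appears on no right-hand side. Thus FOLLOW(<S>) = {$}.
For <S> -> λ: FIRST(λ) = {λ}, so it goes in M[<S>, t] for t ∈ {}; since λ ∈ FIRST, also for every t ∈ FOLLOW(<S>) = {$}.
For <S> -> <K> t t: FIRST(<K> t t) = {t, w}, so it goes in M[<S>, t] for t ∈ {t, w}.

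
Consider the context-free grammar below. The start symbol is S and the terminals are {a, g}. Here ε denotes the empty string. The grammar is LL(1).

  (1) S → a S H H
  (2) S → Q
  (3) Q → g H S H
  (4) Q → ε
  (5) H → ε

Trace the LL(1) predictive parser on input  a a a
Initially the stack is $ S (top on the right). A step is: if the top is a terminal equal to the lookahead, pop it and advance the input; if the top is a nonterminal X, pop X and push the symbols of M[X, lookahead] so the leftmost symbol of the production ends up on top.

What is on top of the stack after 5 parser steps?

step 1: stack=$ S  input=a a a $  — expand S → a S H H
step 2: stack=$ H H S a  input=a a a $  — match a
step 3: stack=$ H H S  input=a a $  — expand S → a S H H
step 4: stack=$ H H H H S a  input=a a $  — match a
step 5: stack=$ H H H H S  input=a $  — expand S → a S H H
Stack after step 5: $ H H H H H H S a (top = a).

a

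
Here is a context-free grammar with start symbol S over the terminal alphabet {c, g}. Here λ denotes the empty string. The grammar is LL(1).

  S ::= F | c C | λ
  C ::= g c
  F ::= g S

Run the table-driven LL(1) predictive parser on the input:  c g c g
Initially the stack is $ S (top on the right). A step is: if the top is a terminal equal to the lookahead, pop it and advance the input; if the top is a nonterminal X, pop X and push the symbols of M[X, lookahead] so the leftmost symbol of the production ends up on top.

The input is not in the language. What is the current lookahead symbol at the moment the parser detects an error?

     Stack  Input      Action
  1  $ S    c g c g $  expand S ::= c C
  2  $ C c  c g c g $  match c
  3  $ C    g c g $    expand C ::= g c
  4  $ c g  g c g $    match g
  5  $ c    c g $      match c
  6  $      g $        error: stack empty but input remains

g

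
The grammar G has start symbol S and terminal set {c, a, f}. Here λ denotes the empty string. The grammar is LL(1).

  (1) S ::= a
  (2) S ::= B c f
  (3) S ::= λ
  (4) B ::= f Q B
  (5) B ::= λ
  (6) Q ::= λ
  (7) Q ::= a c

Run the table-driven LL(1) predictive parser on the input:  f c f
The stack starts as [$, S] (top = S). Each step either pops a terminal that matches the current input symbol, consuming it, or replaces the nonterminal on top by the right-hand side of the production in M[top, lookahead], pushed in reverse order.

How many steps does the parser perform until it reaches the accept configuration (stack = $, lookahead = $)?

     Stack        Input    Action
  1  $ S          f c f $  expand S ::= B c f
  2  $ f c B      f c f $  expand B ::= f Q B
  3  $ f c B Q f  f c f $  match f
  4  $ f c B Q    c f $    expand Q ::= λ
  5  $ f c B      c f $    expand B ::= λ
  6  $ f c        c f $    match c
  7  $ f          f $      match f
Accept reached after 7 steps.

7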